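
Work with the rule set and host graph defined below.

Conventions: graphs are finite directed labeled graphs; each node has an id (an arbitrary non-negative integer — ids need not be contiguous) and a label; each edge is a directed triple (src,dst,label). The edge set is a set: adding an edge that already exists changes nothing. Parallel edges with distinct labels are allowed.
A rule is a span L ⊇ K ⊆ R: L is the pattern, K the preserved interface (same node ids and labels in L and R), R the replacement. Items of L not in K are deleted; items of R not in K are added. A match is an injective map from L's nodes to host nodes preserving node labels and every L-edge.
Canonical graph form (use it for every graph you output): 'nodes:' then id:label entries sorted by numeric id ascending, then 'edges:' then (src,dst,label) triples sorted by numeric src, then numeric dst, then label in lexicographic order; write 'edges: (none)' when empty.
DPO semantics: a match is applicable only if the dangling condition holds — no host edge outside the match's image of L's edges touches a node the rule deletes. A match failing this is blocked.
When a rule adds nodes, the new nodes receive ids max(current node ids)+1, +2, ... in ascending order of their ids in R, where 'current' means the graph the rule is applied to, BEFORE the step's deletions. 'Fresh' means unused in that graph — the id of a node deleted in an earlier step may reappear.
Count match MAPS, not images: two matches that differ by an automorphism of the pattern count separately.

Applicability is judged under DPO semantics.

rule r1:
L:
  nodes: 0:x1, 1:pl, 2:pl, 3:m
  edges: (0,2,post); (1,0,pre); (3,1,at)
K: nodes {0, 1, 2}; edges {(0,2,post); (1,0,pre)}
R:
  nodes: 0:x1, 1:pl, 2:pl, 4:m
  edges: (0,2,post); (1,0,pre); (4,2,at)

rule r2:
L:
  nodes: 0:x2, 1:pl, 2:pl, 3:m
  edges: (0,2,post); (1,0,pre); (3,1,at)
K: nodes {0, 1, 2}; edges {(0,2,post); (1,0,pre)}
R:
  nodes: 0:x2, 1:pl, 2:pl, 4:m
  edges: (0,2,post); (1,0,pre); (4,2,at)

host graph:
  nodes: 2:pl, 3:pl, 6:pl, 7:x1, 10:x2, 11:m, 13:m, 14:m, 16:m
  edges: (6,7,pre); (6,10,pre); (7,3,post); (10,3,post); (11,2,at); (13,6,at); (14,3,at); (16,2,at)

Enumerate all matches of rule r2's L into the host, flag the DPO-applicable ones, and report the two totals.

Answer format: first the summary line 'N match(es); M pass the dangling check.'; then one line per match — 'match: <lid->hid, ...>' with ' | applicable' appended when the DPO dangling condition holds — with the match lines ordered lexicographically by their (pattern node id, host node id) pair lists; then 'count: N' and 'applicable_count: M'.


1 match(es); 1 pass the dangling check.
match: 0->10, 1->6, 2->3, 3->13 | applicable
count: 1
applicable_count: 1


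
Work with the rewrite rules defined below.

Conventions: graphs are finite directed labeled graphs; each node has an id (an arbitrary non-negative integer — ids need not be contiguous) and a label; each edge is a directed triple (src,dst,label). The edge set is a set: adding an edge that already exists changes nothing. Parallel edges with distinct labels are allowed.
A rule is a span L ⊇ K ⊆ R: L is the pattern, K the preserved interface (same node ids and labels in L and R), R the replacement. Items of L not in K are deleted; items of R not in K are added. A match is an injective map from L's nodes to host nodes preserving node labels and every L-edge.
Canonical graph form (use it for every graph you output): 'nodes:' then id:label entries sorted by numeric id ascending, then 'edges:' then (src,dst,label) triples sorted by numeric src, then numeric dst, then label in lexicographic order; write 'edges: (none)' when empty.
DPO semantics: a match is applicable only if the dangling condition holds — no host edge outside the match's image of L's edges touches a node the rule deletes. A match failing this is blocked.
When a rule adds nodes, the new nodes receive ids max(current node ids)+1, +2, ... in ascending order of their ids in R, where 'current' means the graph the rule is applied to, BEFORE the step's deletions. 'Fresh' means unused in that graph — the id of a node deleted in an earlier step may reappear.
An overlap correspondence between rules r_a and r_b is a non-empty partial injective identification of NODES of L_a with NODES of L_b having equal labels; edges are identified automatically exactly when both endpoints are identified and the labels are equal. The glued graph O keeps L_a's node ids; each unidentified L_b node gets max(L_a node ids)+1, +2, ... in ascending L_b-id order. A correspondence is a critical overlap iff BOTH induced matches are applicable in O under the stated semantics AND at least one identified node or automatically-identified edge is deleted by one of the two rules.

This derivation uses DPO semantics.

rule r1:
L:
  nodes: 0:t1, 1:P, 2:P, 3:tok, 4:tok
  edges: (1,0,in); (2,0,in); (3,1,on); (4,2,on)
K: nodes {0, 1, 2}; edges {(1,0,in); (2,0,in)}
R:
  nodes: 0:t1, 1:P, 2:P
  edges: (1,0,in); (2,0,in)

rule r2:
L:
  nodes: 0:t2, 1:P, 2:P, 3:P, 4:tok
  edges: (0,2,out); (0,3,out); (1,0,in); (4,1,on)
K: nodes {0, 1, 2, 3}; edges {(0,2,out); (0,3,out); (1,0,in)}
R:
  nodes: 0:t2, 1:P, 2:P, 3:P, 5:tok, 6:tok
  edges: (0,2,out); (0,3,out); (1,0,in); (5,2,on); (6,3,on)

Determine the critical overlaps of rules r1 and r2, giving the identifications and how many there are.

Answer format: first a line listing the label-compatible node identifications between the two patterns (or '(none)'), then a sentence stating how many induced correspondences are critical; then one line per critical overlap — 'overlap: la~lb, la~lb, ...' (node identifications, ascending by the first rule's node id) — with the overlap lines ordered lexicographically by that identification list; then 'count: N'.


label-compatible node identifications between L(r1) and L(r2): 1~1, 1~2, 1~3, 2~1, 2~2, 2~3, 3~4, 4~4
6 of the induced correspondences are critical overlaps of r1 and r2.
overlap: 1~1, 2~2, 3~4
overlap: 1~1, 2~3, 3~4
overlap: 1~1, 3~4
overlap: 1~2, 2~1, 4~4
overlap: 1~3, 2~1, 4~4
overlap: 2~1, 4~4
count: 6


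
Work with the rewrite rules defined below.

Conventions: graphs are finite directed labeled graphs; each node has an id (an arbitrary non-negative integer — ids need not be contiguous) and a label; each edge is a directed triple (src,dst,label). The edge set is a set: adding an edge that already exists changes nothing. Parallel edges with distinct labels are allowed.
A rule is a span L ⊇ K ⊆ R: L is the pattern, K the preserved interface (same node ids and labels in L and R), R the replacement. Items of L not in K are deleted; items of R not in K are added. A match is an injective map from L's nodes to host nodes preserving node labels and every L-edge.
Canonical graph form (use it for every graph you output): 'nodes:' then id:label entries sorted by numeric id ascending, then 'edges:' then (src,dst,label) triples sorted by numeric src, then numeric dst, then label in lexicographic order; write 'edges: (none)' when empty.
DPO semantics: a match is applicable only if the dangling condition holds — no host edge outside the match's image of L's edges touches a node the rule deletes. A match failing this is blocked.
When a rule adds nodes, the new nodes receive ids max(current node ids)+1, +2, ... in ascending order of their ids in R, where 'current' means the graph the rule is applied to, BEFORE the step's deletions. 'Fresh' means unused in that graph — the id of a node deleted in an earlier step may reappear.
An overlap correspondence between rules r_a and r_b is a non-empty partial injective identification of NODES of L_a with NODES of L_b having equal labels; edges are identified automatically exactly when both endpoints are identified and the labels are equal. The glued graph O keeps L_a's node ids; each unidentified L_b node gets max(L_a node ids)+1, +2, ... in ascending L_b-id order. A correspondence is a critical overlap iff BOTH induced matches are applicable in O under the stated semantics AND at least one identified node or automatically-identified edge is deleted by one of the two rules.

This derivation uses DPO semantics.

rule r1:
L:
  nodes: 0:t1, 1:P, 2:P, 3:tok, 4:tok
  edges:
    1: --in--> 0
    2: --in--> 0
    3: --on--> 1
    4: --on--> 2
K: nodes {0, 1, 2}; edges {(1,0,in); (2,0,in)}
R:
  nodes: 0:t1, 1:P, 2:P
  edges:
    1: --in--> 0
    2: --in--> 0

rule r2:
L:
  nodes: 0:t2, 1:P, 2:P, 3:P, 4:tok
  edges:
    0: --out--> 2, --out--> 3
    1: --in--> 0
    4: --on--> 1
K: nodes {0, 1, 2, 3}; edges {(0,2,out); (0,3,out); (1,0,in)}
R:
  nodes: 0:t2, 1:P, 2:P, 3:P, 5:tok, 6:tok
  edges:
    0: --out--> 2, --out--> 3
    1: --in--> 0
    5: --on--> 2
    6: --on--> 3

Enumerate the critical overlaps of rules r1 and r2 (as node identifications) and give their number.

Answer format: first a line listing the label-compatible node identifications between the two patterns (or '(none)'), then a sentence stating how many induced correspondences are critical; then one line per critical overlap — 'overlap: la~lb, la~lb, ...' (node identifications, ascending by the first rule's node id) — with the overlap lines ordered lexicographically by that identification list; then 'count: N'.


label-compatible node identifications between L(r1) and L(r2): 1~1, 1~2, 1~3, 2~1, 2~2, 2~3, 3~4, 4~4
6 of the induced correspondences are critical overlaps of r1 and r2.
overlap: 1~1, 2~2, 3~4
overlap: 1~1, 2~3, 3~4
overlap: 1~1, 3~4
overlap: 1~2, 2~1, 4~4
overlap: 1~3, 2~1, 4~4
overlap: 2~1, 4~4
count: 6


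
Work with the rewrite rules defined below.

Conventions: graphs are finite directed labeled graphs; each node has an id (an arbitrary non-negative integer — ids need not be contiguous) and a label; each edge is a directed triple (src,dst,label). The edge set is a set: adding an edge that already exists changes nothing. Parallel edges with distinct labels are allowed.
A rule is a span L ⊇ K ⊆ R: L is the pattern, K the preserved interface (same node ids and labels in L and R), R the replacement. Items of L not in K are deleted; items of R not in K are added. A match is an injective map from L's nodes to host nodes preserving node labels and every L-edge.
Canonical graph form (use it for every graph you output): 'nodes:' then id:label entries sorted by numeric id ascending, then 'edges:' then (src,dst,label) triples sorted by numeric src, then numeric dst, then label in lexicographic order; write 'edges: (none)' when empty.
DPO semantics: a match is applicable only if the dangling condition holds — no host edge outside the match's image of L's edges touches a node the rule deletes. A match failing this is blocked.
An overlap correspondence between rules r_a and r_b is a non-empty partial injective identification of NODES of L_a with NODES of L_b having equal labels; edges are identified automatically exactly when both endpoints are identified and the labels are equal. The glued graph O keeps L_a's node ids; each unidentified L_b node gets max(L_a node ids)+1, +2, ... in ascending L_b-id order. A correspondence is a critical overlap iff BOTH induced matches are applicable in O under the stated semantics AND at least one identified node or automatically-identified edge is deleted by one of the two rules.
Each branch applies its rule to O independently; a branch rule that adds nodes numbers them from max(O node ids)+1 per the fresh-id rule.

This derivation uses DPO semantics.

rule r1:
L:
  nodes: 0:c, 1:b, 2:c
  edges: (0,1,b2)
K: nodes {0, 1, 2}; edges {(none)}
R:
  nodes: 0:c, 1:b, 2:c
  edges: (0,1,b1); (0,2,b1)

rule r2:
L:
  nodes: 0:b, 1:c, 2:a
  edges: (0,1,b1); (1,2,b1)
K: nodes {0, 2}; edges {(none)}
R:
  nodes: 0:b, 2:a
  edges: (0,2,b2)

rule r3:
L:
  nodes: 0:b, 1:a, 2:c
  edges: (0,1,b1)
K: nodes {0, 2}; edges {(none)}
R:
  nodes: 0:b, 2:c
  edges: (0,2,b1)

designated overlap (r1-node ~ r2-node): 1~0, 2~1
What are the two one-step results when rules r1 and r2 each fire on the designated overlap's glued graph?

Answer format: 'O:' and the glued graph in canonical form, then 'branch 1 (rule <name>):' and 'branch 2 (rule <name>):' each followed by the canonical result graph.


O:
nodes: 0:c, 1:b, 2:c, 3:a
edges: (0,1,b2); (1,2,b1); (2,3,b1)
branch 1 (rule r1):
nodes: 0:c, 1:b, 2:c, 3:a
edges: (0,1,b1); (0,2,b1); (1,2,b1); (2,3,b1)
branch 2 (rule r2):
nodes: 0:c, 1:b, 3:a
edges: (0,1,b2); (1,3,b2)


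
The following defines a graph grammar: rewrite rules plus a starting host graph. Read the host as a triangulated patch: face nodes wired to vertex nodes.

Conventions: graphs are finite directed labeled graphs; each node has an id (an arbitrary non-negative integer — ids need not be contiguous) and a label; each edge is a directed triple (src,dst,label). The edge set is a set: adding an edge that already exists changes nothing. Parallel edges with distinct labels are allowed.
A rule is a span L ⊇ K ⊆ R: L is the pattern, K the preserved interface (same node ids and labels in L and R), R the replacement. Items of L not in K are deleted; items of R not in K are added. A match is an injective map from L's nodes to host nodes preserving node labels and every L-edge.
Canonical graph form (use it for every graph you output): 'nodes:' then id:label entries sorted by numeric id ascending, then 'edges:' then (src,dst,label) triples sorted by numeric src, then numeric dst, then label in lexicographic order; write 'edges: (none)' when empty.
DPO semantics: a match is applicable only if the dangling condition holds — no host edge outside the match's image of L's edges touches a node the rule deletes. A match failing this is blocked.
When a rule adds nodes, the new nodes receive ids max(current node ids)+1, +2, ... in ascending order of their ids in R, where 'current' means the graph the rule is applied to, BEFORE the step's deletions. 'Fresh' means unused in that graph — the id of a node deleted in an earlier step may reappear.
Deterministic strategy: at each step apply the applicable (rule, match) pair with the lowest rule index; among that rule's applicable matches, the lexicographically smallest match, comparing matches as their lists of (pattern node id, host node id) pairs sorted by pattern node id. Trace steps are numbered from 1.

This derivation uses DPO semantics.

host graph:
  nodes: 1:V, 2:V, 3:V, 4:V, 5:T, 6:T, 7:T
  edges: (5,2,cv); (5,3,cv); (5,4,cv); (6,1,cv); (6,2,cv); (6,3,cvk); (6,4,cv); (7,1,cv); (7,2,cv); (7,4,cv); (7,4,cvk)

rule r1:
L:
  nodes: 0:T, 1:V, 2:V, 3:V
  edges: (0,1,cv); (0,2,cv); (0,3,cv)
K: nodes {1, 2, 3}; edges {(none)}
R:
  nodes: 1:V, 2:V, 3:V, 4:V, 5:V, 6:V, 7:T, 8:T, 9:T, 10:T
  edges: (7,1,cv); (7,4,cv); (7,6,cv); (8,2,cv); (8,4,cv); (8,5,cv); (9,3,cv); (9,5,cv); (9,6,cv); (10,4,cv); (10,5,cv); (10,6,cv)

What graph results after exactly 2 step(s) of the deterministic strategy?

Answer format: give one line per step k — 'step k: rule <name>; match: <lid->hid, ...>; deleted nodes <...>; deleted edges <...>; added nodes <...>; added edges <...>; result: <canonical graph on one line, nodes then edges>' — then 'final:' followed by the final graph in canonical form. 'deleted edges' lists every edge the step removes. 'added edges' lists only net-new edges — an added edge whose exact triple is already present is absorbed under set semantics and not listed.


step 1: rule r1; match: 0->5, 1->2, 2->3, 3->4; deleted nodes 5; deleted edges (5,2,cv); (5,3,cv); (5,4,cv); added nodes 8, 9, 10, 11, 12, 13, 14; added edges (11,2,cv); (11,8,cv); (11,10,cv); (12,3,cv); (12,8,cv); (12,9,cv); (13,4,cv); (13,9,cv); (13,10,cv); (14,8,cv); (14,9,cv); (14,10,cv); result: nodes: 1:V, 2:V, 3:V, 4:V, 6:T, 7:T, 8:V, 9:V, 10:V, 11:T, 12:T, 13:T, 14:T edges: (6,1,cv); (6,2,cv); (6,3,cvk); (6,4,cv); (7,1,cv); (7,2,cv); (7,4,cv); (7,4,cvk); (11,2,cv); (11,8,cv); (11,10,cv); (12,3,cv); (12,8,cv); (12,9,cv); (13,4,cv); (13,9,cv); (13,10,cv); (14,8,cv); (14,9,cv); (14,10,cv)
step 2: rule r1; match: 0->11, 1->2, 2->8, 3->10; deleted nodes 11; deleted edges (11,2,cv); (11,8,cv); (11,10,cv); added nodes 15, 16, 17, 18, 19, 20, 21; added edges (18,2,cv); (18,15,cv); (18,17,cv); (19,8,cv); (19,15,cv); (19,16,cv); (20,10,cv); (20,16,cv); (20,17,cv); (21,15,cv); (21,16,cv); (21,17,cv); result: nodes: 1:V, 2:V, 3:V, 4:V, 6:T, 7:T, 8:V, 9:V, 10:V, 12:T, 13:T, 14:T, 15:V, 16:V, 17:V, 18:T, 19:T, 20:T, 21:T edges: (6,1,cv); (6,2,cv); (6,3,cvk); (6,4,cv); (7,1,cv); (7,2,cv); (7,4,cv); (7,4,cvk); (12,3,cv); (12,8,cv); (12,9,cv); (13,4,cv); (13,9,cv); (13,10,cv); (14,8,cv); (14,9,cv); (14,10,cv); (18,2,cv); (18,15,cv); (18,17,cv); (19,8,cv); (19,15,cv); (19,16,cv); (20,10,cv); (20,16,cv); (20,17,cv); (21,15,cv); (21,16,cv); (21,17,cv)
final:
nodes: 1:V, 2:V, 3:V, 4:V, 6:T, 7:T, 8:V, 9:V, 10:V, 12:T, 13:T, 14:T, 15:V, 16:V, 17:V, 18:T, 19:T, 20:T, 21:T
edges: (6,1,cv); (6,2,cv); (6,3,cvk); (6,4,cv); (7,1,cv); (7,2,cv); (7,4,cv); (7,4,cvk); (12,3,cv); (12,8,cv); (12,9,cv); (13,4,cv); (13,9,cv); (13,10,cv); (14,8,cv); (14,9,cv); (14,10,cv); (18,2,cv); (18,15,cv); (18,17,cv); (19,8,cv); (19,15,cv); (19,16,cv); (20,10,cv); (20,16,cv); (20,17,cv); (21,15,cv); (21,16,cv); (21,17,cv)


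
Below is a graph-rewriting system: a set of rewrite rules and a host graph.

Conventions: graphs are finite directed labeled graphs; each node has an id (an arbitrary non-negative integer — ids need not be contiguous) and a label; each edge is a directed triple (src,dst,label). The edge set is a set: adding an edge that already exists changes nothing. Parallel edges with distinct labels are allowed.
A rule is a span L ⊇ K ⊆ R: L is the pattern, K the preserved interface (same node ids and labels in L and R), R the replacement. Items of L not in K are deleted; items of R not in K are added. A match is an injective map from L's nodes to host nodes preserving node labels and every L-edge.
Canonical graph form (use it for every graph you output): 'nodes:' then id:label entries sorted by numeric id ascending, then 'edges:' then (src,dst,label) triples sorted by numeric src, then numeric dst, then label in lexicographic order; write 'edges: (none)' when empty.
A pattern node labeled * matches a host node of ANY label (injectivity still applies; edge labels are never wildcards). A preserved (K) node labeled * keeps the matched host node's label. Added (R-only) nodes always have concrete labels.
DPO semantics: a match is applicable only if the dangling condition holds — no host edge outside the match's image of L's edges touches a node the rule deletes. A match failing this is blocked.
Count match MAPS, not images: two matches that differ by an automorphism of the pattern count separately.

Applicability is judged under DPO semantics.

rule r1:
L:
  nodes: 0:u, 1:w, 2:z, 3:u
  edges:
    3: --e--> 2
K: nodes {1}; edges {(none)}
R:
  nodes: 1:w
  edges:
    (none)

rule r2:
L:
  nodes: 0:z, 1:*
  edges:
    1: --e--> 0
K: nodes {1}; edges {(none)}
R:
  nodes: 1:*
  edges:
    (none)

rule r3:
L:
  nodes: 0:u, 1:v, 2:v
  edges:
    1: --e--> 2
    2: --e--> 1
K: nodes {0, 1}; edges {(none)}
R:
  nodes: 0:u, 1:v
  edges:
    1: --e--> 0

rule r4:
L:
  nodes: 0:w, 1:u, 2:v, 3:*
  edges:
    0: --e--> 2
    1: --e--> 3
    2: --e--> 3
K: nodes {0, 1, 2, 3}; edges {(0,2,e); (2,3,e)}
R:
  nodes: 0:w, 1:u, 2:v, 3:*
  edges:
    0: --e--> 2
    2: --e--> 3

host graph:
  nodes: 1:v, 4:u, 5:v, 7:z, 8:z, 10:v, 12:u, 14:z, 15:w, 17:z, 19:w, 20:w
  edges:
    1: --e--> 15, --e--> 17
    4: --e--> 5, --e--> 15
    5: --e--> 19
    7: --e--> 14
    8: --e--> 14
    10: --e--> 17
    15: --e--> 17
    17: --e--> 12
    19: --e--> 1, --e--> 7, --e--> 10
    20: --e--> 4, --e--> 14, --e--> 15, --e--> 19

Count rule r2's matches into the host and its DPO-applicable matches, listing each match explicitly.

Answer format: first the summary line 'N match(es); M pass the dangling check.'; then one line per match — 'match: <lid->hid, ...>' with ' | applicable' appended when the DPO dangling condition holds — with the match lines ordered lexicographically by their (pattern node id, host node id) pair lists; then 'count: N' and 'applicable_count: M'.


7 match(es); 0 pass the dangling check.
match: 0->7, 1->19
match: 0->14, 1->7
match: 0->14, 1->8
match: 0->14, 1->20
match: 0->17, 1->1
match: 0->17, 1->10
match: 0->17, 1->15
count: 7
applicable_count: 0


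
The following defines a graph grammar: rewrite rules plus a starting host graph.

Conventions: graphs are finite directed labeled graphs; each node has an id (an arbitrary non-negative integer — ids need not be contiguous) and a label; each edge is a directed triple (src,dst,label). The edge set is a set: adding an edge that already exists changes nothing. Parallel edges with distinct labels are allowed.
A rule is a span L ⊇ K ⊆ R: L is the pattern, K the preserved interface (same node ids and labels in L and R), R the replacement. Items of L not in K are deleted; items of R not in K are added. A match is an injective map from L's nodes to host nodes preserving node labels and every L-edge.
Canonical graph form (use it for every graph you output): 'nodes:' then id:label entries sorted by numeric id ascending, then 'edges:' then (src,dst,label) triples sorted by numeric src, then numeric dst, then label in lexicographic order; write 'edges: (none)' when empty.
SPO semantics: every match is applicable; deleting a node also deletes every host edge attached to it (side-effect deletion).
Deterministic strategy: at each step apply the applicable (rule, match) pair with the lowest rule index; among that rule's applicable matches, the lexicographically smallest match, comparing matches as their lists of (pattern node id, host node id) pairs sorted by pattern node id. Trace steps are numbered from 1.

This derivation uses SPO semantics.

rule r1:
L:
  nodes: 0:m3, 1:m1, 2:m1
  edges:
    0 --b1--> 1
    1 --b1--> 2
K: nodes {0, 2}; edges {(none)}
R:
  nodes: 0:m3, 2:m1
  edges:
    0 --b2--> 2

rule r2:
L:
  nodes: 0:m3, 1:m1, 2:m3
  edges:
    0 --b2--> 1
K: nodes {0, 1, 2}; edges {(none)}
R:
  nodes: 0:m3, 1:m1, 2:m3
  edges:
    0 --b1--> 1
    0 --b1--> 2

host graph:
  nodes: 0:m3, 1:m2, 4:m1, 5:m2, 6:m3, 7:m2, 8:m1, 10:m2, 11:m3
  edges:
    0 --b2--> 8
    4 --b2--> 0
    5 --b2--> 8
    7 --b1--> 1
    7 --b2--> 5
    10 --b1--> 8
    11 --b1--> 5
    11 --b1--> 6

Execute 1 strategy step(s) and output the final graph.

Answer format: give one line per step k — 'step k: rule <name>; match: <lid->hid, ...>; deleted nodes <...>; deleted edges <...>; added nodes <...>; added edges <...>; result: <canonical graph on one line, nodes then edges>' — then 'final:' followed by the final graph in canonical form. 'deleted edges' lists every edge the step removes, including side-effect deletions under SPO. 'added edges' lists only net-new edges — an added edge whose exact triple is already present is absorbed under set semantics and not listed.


step 1: rule r2; match: 0->0, 1->8, 2->6; deleted nodes (none); deleted edges (0,8,b2); added nodes (none); added edges (0,6,b1); (0,8,b1); result: nodes: 0:m3, 1:m2, 4:m1, 5:m2, 6:m3, 7:m2, 8:m1, 10:m2, 11:m3 edges: (0,6,b1); (0,8,b1); (4,0,b2); (5,8,b2); (7,1,b1); (7,5,b2); (10,8,b1); (11,5,b1); (11,6,b1)
final:
nodes: 0:m3, 1:m2, 4:m1, 5:m2, 6:m3, 7:m2, 8:m1, 10:m2, 11:m3
edges: (0,6,b1); (0,8,b1); (4,0,b2); (5,8,b2); (7,1,b1); (7,5,b2); (10,8,b1); (11,5,b1); (11,6,b1)


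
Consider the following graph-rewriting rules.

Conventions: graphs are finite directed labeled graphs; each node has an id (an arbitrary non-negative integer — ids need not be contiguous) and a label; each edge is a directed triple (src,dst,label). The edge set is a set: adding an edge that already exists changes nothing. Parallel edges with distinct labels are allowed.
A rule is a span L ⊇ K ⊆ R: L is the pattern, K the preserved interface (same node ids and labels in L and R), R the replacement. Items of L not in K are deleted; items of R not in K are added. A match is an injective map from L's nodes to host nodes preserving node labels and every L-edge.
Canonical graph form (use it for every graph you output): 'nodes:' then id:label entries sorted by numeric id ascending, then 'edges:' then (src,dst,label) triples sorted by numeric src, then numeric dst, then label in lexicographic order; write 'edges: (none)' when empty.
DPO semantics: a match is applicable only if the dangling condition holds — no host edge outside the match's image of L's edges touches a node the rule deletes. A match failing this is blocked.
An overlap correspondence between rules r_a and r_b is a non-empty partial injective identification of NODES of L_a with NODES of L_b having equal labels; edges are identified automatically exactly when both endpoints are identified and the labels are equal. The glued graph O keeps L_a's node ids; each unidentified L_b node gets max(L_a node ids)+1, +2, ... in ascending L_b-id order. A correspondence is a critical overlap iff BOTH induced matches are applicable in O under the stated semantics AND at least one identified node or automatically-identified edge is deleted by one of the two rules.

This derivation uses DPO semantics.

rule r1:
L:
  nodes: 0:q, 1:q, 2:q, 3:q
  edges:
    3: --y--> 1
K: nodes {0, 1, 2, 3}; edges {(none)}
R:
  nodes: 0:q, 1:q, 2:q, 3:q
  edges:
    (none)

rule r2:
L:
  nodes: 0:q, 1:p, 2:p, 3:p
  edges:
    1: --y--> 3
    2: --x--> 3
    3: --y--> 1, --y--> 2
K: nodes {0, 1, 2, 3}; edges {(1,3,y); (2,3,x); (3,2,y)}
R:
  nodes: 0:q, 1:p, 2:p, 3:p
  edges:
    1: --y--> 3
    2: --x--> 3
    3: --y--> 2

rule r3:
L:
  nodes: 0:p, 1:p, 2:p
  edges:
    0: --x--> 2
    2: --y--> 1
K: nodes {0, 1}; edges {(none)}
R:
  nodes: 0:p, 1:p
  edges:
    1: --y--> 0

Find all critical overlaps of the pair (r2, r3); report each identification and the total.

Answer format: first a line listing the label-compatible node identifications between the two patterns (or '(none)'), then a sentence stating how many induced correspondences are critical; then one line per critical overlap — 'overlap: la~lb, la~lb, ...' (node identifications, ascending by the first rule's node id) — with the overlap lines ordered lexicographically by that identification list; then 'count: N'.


label-compatible node identifications between L(r2) and L(r3): 1~0, 1~1, 1~2, 2~0, 2~1, 2~2, 3~0, 3~1, 3~2
0 of the induced correspondences are critical overlaps of r2 and r3.
count: 0


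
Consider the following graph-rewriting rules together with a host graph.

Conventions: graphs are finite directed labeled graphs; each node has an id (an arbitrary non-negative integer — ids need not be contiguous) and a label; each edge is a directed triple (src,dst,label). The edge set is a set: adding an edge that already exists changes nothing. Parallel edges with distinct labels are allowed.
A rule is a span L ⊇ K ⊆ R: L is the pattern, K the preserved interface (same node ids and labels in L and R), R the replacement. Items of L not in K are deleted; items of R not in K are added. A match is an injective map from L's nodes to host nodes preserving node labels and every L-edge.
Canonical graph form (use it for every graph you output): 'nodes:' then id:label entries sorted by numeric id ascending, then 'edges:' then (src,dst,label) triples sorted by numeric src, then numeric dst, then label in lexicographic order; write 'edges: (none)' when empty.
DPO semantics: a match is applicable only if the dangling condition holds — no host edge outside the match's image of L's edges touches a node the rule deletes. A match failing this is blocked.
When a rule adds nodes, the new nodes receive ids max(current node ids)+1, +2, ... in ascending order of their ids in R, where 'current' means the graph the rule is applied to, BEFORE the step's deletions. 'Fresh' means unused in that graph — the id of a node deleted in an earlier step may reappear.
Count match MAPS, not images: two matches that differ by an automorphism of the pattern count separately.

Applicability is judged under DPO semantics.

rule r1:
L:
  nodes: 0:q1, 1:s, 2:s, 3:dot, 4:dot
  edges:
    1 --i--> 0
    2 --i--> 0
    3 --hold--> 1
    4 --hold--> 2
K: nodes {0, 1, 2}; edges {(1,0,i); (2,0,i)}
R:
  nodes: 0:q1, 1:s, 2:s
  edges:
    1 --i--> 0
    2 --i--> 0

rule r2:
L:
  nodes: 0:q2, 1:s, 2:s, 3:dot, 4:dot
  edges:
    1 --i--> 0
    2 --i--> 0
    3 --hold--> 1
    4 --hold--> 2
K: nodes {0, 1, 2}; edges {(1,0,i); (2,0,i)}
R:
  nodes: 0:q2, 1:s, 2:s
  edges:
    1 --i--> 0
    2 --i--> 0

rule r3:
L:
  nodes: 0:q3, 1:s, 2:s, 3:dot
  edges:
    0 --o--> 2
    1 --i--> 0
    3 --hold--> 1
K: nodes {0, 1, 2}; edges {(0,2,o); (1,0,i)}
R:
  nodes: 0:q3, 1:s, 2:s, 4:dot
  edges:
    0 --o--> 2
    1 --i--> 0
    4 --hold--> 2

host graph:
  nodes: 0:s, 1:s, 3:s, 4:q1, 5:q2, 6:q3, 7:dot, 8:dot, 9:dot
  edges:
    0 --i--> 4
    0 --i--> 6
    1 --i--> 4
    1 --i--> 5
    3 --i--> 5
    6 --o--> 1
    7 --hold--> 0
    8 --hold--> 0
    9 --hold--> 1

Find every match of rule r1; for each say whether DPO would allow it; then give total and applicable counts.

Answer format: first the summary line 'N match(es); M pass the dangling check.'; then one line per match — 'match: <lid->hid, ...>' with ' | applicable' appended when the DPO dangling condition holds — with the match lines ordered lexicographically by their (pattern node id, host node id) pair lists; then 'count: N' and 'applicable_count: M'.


4 match(es); 4 pass the dangling check.
match: 0->4, 1->0, 2->1, 3->7, 4->9 | applicable
match: 0->4, 1->0, 2->1, 3->8, 4->9 | applicable
match: 0->4, 1->1, 2->0, 3->9, 4->7 | applicable
match: 0->4, 1->1, 2->0, 3->9, 4->8 | applicable
count: 4
applicable_count: 4


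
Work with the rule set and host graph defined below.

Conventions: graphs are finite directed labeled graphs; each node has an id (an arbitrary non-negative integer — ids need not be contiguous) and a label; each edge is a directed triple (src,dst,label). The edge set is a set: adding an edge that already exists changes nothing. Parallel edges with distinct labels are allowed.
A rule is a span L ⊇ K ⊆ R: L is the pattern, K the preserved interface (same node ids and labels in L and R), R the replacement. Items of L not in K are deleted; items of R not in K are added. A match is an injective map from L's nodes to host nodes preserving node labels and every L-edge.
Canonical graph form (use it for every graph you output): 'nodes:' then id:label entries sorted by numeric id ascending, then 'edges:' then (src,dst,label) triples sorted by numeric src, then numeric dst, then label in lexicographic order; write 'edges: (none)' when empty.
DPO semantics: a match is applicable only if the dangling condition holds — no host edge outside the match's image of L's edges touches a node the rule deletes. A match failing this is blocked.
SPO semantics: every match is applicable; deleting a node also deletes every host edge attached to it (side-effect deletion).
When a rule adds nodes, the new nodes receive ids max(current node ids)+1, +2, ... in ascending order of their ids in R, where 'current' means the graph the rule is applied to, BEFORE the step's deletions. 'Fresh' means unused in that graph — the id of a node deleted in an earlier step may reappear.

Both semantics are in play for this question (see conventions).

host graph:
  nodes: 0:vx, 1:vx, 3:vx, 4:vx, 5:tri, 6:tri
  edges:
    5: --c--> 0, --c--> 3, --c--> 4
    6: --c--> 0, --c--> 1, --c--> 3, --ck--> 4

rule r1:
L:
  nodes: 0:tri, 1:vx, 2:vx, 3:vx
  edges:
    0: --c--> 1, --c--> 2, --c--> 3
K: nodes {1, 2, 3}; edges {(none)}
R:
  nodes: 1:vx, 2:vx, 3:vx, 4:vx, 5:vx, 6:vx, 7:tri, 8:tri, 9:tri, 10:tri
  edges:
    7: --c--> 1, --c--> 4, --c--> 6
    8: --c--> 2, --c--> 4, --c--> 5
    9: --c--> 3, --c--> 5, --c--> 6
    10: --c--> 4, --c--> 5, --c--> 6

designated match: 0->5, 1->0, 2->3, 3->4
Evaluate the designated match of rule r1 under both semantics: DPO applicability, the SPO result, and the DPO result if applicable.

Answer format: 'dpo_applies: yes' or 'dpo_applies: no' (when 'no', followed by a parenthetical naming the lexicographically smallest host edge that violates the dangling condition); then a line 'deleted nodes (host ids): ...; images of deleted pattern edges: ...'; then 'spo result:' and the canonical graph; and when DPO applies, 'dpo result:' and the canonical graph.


dpo_applies: yes
deleted nodes (host ids): 5; images of deleted pattern edges: (5,0,c); (5,3,c); (5,4,c)
spo result:
nodes: 0:vx, 1:vx, 3:vx, 4:vx, 6:tri, 7:vx, 8:vx, 9:vx, 10:tri, 11:tri, 12:tri, 13:tri
edges: (6,0,c); (6,1,c); (6,3,c); (6,4,ck); (10,0,c); (10,7,c); (10,9,c); (11,3,c); (11,7,c); (11,8,c); (12,4,c); (12,8,c); (12,9,c); (13,7,c); (13,8,c); (13,9,c)
dpo result:
nodes: 0:vx, 1:vx, 3:vx, 4:vx, 6:tri, 7:vx, 8:vx, 9:vx, 10:tri, 11:tri, 12:tri, 13:tri
edges: (6,0,c); (6,1,c); (6,3,c); (6,4,ck); (10,0,c); (10,7,c); (10,9,c); (11,3,c); (11,7,c); (11,8,c); (12,4,c); (12,8,c); (12,9,c); (13,7,c); (13,8,c); (13,9,c)


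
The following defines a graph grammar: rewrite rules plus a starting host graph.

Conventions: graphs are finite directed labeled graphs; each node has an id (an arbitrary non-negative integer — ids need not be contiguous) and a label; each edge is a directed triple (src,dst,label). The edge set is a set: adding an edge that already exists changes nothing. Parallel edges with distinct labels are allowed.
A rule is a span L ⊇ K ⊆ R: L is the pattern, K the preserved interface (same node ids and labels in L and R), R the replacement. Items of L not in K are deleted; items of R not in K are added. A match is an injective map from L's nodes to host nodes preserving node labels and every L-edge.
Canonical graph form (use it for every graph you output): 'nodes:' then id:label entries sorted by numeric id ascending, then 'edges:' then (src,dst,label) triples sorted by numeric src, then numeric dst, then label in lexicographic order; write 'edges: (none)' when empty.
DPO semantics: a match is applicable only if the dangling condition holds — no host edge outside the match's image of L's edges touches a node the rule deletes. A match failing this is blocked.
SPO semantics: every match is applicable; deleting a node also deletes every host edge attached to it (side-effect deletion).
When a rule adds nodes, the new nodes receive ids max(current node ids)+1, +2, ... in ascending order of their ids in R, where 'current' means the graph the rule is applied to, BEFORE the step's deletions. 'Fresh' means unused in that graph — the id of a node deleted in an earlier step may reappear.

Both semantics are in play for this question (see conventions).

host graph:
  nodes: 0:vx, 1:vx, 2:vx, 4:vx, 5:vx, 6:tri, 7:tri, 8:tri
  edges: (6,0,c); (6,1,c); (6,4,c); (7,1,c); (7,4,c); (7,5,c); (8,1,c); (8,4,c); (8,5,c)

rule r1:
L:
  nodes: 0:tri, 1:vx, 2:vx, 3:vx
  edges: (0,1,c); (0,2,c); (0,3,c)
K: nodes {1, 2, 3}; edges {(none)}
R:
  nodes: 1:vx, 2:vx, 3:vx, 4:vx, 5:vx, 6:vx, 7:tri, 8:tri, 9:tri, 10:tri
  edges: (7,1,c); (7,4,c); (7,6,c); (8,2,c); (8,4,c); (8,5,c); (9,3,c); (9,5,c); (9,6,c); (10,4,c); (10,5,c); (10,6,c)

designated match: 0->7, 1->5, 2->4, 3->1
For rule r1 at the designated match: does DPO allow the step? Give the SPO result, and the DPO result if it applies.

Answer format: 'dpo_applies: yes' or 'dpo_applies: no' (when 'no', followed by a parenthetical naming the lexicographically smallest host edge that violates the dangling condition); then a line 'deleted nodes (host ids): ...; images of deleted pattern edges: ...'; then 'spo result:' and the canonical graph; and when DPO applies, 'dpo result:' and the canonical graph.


dpo_applies: yes
deleted nodes (host ids): 7; images of deleted pattern edges: (7,1,c); (7,4,c); (7,5,c)
spo result:
nodes: 0:vx, 1:vx, 2:vx, 4:vx, 5:vx, 6:tri, 8:tri, 9:vx, 10:vx, 11:vx, 12:tri, 13:tri, 14:tri, 15:tri
edges: (6,0,c); (6,1,c); (6,4,c); (8,1,c); (8,4,c); (8,5,c); (12,5,c); (12,9,c); (12,11,c); (13,4,c); (13,9,c); (13,10,c); (14,1,c); (14,10,c); (14,11,c); (15,9,c); (15,10,c); (15,11,c)
dpo result:
nodes: 0:vx, 1:vx, 2:vx, 4:vx, 5:vx, 6:tri, 8:tri, 9:vx, 10:vx, 11:vx, 12:tri, 13:tri, 14:tri, 15:tri
edges: (6,0,c); (6,1,c); (6,4,c); (8,1,c); (8,4,c); (8,5,c); (12,5,c); (12,9,c); (12,11,c); (13,4,c); (13,9,c); (13,10,c); (14,1,c); (14,10,c); (14,11,c); (15,9,c); (15,10,c); (15,11,c)


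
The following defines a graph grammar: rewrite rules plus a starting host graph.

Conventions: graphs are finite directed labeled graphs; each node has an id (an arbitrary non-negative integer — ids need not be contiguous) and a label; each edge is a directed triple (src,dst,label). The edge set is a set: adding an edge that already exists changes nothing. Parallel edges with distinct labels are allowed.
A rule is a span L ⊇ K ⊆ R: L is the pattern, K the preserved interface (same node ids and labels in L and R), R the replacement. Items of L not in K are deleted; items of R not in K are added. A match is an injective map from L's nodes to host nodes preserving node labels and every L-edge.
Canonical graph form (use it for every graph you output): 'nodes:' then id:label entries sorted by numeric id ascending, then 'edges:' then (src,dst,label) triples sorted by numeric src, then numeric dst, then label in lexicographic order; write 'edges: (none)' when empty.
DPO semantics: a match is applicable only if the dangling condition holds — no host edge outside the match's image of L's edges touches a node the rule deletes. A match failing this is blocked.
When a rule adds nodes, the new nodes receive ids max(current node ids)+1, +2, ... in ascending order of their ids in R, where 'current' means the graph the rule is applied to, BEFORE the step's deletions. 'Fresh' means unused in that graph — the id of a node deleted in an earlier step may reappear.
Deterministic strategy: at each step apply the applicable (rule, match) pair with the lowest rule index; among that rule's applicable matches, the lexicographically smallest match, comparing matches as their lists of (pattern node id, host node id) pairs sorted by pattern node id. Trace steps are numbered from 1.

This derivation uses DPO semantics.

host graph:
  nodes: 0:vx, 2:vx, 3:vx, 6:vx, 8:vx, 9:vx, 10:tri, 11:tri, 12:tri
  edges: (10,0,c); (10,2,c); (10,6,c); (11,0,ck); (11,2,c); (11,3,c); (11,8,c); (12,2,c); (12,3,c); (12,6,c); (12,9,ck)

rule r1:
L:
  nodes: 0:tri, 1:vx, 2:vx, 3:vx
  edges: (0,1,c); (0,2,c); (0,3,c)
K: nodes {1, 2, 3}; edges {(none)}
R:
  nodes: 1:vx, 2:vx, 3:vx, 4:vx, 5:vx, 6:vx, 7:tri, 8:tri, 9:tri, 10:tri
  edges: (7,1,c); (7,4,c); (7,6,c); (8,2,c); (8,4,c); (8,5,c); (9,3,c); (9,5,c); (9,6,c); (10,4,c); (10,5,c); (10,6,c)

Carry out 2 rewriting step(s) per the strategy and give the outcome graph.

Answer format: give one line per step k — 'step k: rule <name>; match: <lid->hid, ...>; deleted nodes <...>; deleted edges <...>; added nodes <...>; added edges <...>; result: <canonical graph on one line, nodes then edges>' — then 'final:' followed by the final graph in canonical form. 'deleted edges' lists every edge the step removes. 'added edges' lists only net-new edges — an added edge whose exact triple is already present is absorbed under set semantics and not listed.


step 1: rule r1; match: 0->10, 1->0, 2->2, 3->6; deleted nodes 10; deleted edges (10,0,c); (10,2,c); (10,6,c); added nodes 13, 14, 15, 16, 17, 18, 19; added edges (16,0,c); (16,13,c); (16,15,c); (17,2,c); (17,13,c); (17,14,c); (18,6,c); (18,14,c); (18,15,c); (19,13,c); (19,14,c); (19,15,c); result: nodes: 0:vx, 2:vx, 3:vx, 6:vx, 8:vx, 9:vx, 11:tri, 12:tri, 13:vx, 14:vx, 15:vx, 16:tri, 17:tri, 18:tri, 19:tri edges: (11,0,ck); (11,2,c); (11,3,c); (11,8,c); (12,2,c); (12,3,c); (12,6,c); (12,9,ck); (16,0,c); (16,13,c); (16,15,c); (17,2,c); (17,13,c); (17,14,c); (18,6,c); (18,14,c); (18,15,c); (19,13,c); (19,14,c); (19,15,c)
step 2: rule r1; match: 0->16, 1->0, 2->13, 3->15; deleted nodes 16; deleted edges (16,0,c); (16,13,c); (16,15,c); added nodes 20, 21, 22, 23, 24, 25, 26; added edges (23,0,c); (23,20,c); (23,22,c); (24,13,c); (24,20,c); (24,21,c); (25,15,c); (25,21,c); (25,22,c); (26,20,c); (26,21,c); (26,22,c); result: nodes: 0:vx, 2:vx, 3:vx, 6:vx, 8:vx, 9:vx, 11:tri, 12:tri, 13:vx, 14:vx, 15:vx, 17:tri, 18:tri, 19:tri, 20:vx, 21:vx, 22:vx, 23:tri, 24:tri, 25:tri, 26:tri edges: (11,0,ck); (11,2,c); (11,3,c); (11,8,c); (12,2,c); (12,3,c); (12,6,c); (12,9,ck); (17,2,c); (17,13,c); (17,14,c); (18,6,c); (18,14,c); (18,15,c); (19,13,c); (19,14,c); (19,15,c); (23,0,c); (23,20,c); (23,22,c); (24,13,c); (24,20,c); (24,21,c); (25,15,c); (25,21,c); (25,22,c); (26,20,c); (26,21,c); (26,22,c)
final:
nodes: 0:vx, 2:vx, 3:vx, 6:vx, 8:vx, 9:vx, 11:tri, 12:tri, 13:vx, 14:vx, 15:vx, 17:tri, 18:tri, 19:tri, 20:vx, 21:vx, 22:vx, 23:tri, 24:tri, 25:tri, 26:tri
edges: (11,0,ck); (11,2,c); (11,3,c); (11,8,c); (12,2,c); (12,3,c); (12,6,c); (12,9,ck); (17,2,c); (17,13,c); (17,14,c); (18,6,c); (18,14,c); (18,15,c); (19,13,c); (19,14,c); (19,15,c); (23,0,c); (23,20,c); (23,22,c); (24,13,c); (24,20,c); (24,21,c); (25,15,c); (25,21,c); (25,22,c); (26,20,c); (26,21,c); (26,22,c)
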